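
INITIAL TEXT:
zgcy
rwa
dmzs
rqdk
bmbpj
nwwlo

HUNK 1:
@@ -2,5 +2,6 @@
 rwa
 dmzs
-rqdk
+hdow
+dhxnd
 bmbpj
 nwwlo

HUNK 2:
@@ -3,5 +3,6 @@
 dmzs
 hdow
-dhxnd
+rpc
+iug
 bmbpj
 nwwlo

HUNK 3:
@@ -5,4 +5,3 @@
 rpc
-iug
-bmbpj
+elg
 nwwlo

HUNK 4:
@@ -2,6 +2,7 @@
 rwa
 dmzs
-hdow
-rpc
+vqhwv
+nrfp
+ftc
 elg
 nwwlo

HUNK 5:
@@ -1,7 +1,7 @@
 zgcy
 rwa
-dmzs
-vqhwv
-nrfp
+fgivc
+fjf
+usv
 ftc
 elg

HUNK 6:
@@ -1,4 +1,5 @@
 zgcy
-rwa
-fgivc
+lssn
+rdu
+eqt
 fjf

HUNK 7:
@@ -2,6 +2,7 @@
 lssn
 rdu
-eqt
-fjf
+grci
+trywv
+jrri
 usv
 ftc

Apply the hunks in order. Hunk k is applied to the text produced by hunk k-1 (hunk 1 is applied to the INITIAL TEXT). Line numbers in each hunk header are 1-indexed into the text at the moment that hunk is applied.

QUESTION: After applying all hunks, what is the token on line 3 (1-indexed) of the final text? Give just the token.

Hunk 1: at line 2 remove [rqdk] add [hdow,dhxnd] -> 7 lines: zgcy rwa dmzs hdow dhxnd bmbpj nwwlo
Hunk 2: at line 3 remove [dhxnd] add [rpc,iug] -> 8 lines: zgcy rwa dmzs hdow rpc iug bmbpj nwwlo
Hunk 3: at line 5 remove [iug,bmbpj] add [elg] -> 7 lines: zgcy rwa dmzs hdow rpc elg nwwlo
Hunk 4: at line 2 remove [hdow,rpc] add [vqhwv,nrfp,ftc] -> 8 lines: zgcy rwa dmzs vqhwv nrfp ftc elg nwwlo
Hunk 5: at line 1 remove [dmzs,vqhwv,nrfp] add [fgivc,fjf,usv] -> 8 lines: zgcy rwa fgivc fjf usv ftc elg nwwlo
Hunk 6: at line 1 remove [rwa,fgivc] add [lssn,rdu,eqt] -> 9 lines: zgcy lssn rdu eqt fjf usv ftc elg nwwlo
Hunk 7: at line 2 remove [eqt,fjf] add [grci,trywv,jrri] -> 10 lines: zgcy lssn rdu grci trywv jrri usv ftc elg nwwlo
Final line 3: rdu

Answer: rdu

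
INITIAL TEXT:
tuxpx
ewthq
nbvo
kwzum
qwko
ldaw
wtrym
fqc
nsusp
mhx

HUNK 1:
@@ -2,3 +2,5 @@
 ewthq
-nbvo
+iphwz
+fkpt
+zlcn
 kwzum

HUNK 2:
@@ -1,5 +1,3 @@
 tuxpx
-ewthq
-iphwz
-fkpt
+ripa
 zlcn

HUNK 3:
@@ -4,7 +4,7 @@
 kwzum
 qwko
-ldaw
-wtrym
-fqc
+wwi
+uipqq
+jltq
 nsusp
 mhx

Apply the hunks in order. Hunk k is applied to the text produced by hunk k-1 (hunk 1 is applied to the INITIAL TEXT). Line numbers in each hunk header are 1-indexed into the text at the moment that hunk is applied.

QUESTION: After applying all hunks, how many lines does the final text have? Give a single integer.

Answer: 10

Derivation:
Hunk 1: at line 2 remove [nbvo] add [iphwz,fkpt,zlcn] -> 12 lines: tuxpx ewthq iphwz fkpt zlcn kwzum qwko ldaw wtrym fqc nsusp mhx
Hunk 2: at line 1 remove [ewthq,iphwz,fkpt] add [ripa] -> 10 lines: tuxpx ripa zlcn kwzum qwko ldaw wtrym fqc nsusp mhx
Hunk 3: at line 4 remove [ldaw,wtrym,fqc] add [wwi,uipqq,jltq] -> 10 lines: tuxpx ripa zlcn kwzum qwko wwi uipqq jltq nsusp mhx
Final line count: 10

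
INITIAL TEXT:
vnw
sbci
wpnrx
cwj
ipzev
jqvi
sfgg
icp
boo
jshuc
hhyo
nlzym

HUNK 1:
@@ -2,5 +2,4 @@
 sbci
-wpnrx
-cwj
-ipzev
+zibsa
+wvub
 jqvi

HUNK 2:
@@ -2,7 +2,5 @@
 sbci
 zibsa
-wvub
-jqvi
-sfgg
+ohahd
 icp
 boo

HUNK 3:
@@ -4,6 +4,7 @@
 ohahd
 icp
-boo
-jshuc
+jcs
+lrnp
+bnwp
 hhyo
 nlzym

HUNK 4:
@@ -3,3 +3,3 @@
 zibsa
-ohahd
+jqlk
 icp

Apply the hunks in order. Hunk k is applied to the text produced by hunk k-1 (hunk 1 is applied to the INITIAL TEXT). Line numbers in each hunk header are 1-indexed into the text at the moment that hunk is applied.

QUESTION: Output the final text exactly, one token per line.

Answer: vnw
sbci
zibsa
jqlk
icp
jcs
lrnp
bnwp
hhyo
nlzym

Derivation:
Hunk 1: at line 2 remove [wpnrx,cwj,ipzev] add [zibsa,wvub] -> 11 lines: vnw sbci zibsa wvub jqvi sfgg icp boo jshuc hhyo nlzym
Hunk 2: at line 2 remove [wvub,jqvi,sfgg] add [ohahd] -> 9 lines: vnw sbci zibsa ohahd icp boo jshuc hhyo nlzym
Hunk 3: at line 4 remove [boo,jshuc] add [jcs,lrnp,bnwp] -> 10 lines: vnw sbci zibsa ohahd icp jcs lrnp bnwp hhyo nlzym
Hunk 4: at line 3 remove [ohahd] add [jqlk] -> 10 lines: vnw sbci zibsa jqlk icp jcs lrnp bnwp hhyo nlzym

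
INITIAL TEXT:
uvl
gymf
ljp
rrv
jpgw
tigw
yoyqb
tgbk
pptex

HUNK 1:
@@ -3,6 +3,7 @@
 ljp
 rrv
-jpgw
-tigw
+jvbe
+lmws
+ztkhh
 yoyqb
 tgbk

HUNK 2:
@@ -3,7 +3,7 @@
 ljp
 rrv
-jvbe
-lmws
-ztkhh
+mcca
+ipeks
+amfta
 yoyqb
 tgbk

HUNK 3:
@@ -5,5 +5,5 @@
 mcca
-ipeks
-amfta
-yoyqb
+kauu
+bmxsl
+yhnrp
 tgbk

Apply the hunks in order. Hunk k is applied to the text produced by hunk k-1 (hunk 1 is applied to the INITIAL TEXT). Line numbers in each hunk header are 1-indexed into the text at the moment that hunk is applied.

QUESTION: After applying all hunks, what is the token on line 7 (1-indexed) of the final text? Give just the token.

Hunk 1: at line 3 remove [jpgw,tigw] add [jvbe,lmws,ztkhh] -> 10 lines: uvl gymf ljp rrv jvbe lmws ztkhh yoyqb tgbk pptex
Hunk 2: at line 3 remove [jvbe,lmws,ztkhh] add [mcca,ipeks,amfta] -> 10 lines: uvl gymf ljp rrv mcca ipeks amfta yoyqb tgbk pptex
Hunk 3: at line 5 remove [ipeks,amfta,yoyqb] add [kauu,bmxsl,yhnrp] -> 10 lines: uvl gymf ljp rrv mcca kauu bmxsl yhnrp tgbk pptex
Final line 7: bmxsl

Answer: bmxsl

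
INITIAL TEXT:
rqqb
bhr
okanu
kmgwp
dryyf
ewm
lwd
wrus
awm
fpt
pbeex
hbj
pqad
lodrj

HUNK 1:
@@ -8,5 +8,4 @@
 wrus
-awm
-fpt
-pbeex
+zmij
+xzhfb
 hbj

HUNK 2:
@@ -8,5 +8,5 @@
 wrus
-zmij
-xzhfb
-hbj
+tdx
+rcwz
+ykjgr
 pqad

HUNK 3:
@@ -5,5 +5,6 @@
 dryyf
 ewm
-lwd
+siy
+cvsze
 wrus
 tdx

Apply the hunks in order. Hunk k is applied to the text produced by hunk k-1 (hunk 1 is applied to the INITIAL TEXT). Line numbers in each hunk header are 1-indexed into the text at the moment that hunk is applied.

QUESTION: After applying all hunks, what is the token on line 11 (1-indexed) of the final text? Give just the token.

Answer: rcwz

Derivation:
Hunk 1: at line 8 remove [awm,fpt,pbeex] add [zmij,xzhfb] -> 13 lines: rqqb bhr okanu kmgwp dryyf ewm lwd wrus zmij xzhfb hbj pqad lodrj
Hunk 2: at line 8 remove [zmij,xzhfb,hbj] add [tdx,rcwz,ykjgr] -> 13 lines: rqqb bhr okanu kmgwp dryyf ewm lwd wrus tdx rcwz ykjgr pqad lodrj
Hunk 3: at line 5 remove [lwd] add [siy,cvsze] -> 14 lines: rqqb bhr okanu kmgwp dryyf ewm siy cvsze wrus tdx rcwz ykjgr pqad lodrj
Final line 11: rcwz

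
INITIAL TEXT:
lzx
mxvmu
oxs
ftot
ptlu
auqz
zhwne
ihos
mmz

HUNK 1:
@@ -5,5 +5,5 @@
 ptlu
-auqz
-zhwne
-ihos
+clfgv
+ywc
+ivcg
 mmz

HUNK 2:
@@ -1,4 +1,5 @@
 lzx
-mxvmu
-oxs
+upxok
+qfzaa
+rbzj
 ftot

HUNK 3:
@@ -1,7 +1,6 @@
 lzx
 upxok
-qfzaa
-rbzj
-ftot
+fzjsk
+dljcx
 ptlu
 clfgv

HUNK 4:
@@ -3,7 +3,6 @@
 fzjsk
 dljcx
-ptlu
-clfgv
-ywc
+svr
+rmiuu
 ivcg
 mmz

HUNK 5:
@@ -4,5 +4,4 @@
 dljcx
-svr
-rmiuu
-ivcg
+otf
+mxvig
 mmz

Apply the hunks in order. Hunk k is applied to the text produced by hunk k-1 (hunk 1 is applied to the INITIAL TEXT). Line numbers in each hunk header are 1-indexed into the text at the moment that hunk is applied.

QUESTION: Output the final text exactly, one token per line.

Answer: lzx
upxok
fzjsk
dljcx
otf
mxvig
mmz

Derivation:
Hunk 1: at line 5 remove [auqz,zhwne,ihos] add [clfgv,ywc,ivcg] -> 9 lines: lzx mxvmu oxs ftot ptlu clfgv ywc ivcg mmz
Hunk 2: at line 1 remove [mxvmu,oxs] add [upxok,qfzaa,rbzj] -> 10 lines: lzx upxok qfzaa rbzj ftot ptlu clfgv ywc ivcg mmz
Hunk 3: at line 1 remove [qfzaa,rbzj,ftot] add [fzjsk,dljcx] -> 9 lines: lzx upxok fzjsk dljcx ptlu clfgv ywc ivcg mmz
Hunk 4: at line 3 remove [ptlu,clfgv,ywc] add [svr,rmiuu] -> 8 lines: lzx upxok fzjsk dljcx svr rmiuu ivcg mmz
Hunk 5: at line 4 remove [svr,rmiuu,ivcg] add [otf,mxvig] -> 7 lines: lzx upxok fzjsk dljcx otf mxvig mmz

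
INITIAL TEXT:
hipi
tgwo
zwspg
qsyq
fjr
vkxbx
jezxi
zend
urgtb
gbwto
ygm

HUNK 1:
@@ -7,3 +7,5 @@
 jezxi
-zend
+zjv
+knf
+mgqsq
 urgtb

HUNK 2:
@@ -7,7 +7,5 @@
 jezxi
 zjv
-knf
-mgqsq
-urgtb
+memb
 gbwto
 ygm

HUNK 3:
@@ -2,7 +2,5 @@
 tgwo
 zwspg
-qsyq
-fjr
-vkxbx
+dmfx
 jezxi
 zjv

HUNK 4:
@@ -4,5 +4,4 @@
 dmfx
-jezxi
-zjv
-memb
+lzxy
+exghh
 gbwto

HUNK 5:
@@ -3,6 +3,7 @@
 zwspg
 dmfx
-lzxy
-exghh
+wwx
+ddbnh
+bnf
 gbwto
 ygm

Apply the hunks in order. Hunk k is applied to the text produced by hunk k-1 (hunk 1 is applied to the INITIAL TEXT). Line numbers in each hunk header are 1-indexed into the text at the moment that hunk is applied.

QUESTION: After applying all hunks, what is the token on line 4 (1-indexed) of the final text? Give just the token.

Hunk 1: at line 7 remove [zend] add [zjv,knf,mgqsq] -> 13 lines: hipi tgwo zwspg qsyq fjr vkxbx jezxi zjv knf mgqsq urgtb gbwto ygm
Hunk 2: at line 7 remove [knf,mgqsq,urgtb] add [memb] -> 11 lines: hipi tgwo zwspg qsyq fjr vkxbx jezxi zjv memb gbwto ygm
Hunk 3: at line 2 remove [qsyq,fjr,vkxbx] add [dmfx] -> 9 lines: hipi tgwo zwspg dmfx jezxi zjv memb gbwto ygm
Hunk 4: at line 4 remove [jezxi,zjv,memb] add [lzxy,exghh] -> 8 lines: hipi tgwo zwspg dmfx lzxy exghh gbwto ygm
Hunk 5: at line 3 remove [lzxy,exghh] add [wwx,ddbnh,bnf] -> 9 lines: hipi tgwo zwspg dmfx wwx ddbnh bnf gbwto ygm
Final line 4: dmfx

Answer: dmfx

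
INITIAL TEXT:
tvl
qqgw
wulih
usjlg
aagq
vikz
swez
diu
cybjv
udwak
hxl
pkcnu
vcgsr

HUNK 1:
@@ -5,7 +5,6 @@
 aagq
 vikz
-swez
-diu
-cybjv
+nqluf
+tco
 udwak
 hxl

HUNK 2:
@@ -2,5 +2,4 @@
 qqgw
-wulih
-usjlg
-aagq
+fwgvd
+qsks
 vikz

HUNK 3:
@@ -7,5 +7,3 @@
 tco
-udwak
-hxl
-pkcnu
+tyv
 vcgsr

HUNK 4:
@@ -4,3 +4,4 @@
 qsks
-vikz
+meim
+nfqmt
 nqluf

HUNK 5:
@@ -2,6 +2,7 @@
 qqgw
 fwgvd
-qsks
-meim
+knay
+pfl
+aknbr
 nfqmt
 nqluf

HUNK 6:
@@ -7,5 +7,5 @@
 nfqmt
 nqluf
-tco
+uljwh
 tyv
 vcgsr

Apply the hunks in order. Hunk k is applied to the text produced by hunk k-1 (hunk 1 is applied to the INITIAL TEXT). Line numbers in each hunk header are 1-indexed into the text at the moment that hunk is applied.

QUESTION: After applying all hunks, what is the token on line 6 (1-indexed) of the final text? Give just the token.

Hunk 1: at line 5 remove [swez,diu,cybjv] add [nqluf,tco] -> 12 lines: tvl qqgw wulih usjlg aagq vikz nqluf tco udwak hxl pkcnu vcgsr
Hunk 2: at line 2 remove [wulih,usjlg,aagq] add [fwgvd,qsks] -> 11 lines: tvl qqgw fwgvd qsks vikz nqluf tco udwak hxl pkcnu vcgsr
Hunk 3: at line 7 remove [udwak,hxl,pkcnu] add [tyv] -> 9 lines: tvl qqgw fwgvd qsks vikz nqluf tco tyv vcgsr
Hunk 4: at line 4 remove [vikz] add [meim,nfqmt] -> 10 lines: tvl qqgw fwgvd qsks meim nfqmt nqluf tco tyv vcgsr
Hunk 5: at line 2 remove [qsks,meim] add [knay,pfl,aknbr] -> 11 lines: tvl qqgw fwgvd knay pfl aknbr nfqmt nqluf tco tyv vcgsr
Hunk 6: at line 7 remove [tco] add [uljwh] -> 11 lines: tvl qqgw fwgvd knay pfl aknbr nfqmt nqluf uljwh tyv vcgsr
Final line 6: aknbr

Answer: aknbr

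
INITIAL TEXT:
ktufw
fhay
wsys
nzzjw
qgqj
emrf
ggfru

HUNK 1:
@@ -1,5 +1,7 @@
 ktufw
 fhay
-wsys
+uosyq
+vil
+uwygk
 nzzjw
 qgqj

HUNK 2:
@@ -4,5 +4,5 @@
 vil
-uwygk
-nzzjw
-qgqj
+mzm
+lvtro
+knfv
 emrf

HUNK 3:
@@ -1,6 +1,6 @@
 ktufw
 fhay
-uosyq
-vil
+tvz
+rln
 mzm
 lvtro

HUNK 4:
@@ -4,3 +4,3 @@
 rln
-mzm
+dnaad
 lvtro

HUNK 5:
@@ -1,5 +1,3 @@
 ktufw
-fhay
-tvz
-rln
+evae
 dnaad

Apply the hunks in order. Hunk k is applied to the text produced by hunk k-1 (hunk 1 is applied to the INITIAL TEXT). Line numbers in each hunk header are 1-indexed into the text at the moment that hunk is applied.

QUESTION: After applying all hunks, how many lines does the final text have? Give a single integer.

Answer: 7

Derivation:
Hunk 1: at line 1 remove [wsys] add [uosyq,vil,uwygk] -> 9 lines: ktufw fhay uosyq vil uwygk nzzjw qgqj emrf ggfru
Hunk 2: at line 4 remove [uwygk,nzzjw,qgqj] add [mzm,lvtro,knfv] -> 9 lines: ktufw fhay uosyq vil mzm lvtro knfv emrf ggfru
Hunk 3: at line 1 remove [uosyq,vil] add [tvz,rln] -> 9 lines: ktufw fhay tvz rln mzm lvtro knfv emrf ggfru
Hunk 4: at line 4 remove [mzm] add [dnaad] -> 9 lines: ktufw fhay tvz rln dnaad lvtro knfv emrf ggfru
Hunk 5: at line 1 remove [fhay,tvz,rln] add [evae] -> 7 lines: ktufw evae dnaad lvtro knfv emrf ggfru
Final line count: 7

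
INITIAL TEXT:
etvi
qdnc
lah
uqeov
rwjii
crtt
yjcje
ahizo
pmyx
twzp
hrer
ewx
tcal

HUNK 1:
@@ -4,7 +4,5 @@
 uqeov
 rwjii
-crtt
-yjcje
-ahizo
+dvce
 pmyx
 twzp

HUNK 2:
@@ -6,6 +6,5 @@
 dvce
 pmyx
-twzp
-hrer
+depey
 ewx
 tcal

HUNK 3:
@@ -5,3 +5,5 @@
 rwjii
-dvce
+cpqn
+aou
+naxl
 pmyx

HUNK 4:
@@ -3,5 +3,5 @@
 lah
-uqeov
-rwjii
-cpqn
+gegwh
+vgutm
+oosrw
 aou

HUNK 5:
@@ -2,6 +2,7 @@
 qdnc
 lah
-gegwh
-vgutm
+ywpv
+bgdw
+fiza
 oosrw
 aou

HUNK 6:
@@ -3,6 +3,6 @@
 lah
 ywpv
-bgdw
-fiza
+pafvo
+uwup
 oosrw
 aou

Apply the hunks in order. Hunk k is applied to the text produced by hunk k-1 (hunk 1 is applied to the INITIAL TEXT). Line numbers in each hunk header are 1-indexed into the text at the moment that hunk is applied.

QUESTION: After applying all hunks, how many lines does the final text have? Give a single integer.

Hunk 1: at line 4 remove [crtt,yjcje,ahizo] add [dvce] -> 11 lines: etvi qdnc lah uqeov rwjii dvce pmyx twzp hrer ewx tcal
Hunk 2: at line 6 remove [twzp,hrer] add [depey] -> 10 lines: etvi qdnc lah uqeov rwjii dvce pmyx depey ewx tcal
Hunk 3: at line 5 remove [dvce] add [cpqn,aou,naxl] -> 12 lines: etvi qdnc lah uqeov rwjii cpqn aou naxl pmyx depey ewx tcal
Hunk 4: at line 3 remove [uqeov,rwjii,cpqn] add [gegwh,vgutm,oosrw] -> 12 lines: etvi qdnc lah gegwh vgutm oosrw aou naxl pmyx depey ewx tcal
Hunk 5: at line 2 remove [gegwh,vgutm] add [ywpv,bgdw,fiza] -> 13 lines: etvi qdnc lah ywpv bgdw fiza oosrw aou naxl pmyx depey ewx tcal
Hunk 6: at line 3 remove [bgdw,fiza] add [pafvo,uwup] -> 13 lines: etvi qdnc lah ywpv pafvo uwup oosrw aou naxl pmyx depey ewx tcal
Final line count: 13

Answer: 13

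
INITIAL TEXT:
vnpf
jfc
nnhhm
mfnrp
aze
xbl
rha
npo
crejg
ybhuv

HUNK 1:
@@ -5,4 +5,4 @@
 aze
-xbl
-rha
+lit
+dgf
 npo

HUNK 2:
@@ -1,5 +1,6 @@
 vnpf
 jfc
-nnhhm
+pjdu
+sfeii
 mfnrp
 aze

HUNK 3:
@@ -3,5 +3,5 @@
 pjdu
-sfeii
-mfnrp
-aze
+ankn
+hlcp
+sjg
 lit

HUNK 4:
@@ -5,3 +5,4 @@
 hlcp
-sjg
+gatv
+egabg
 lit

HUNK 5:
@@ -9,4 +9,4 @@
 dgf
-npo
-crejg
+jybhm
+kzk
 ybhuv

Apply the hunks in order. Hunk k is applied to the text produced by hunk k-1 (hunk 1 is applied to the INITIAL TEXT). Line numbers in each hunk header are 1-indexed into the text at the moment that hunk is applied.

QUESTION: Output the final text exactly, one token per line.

Hunk 1: at line 5 remove [xbl,rha] add [lit,dgf] -> 10 lines: vnpf jfc nnhhm mfnrp aze lit dgf npo crejg ybhuv
Hunk 2: at line 1 remove [nnhhm] add [pjdu,sfeii] -> 11 lines: vnpf jfc pjdu sfeii mfnrp aze lit dgf npo crejg ybhuv
Hunk 3: at line 3 remove [sfeii,mfnrp,aze] add [ankn,hlcp,sjg] -> 11 lines: vnpf jfc pjdu ankn hlcp sjg lit dgf npo crejg ybhuv
Hunk 4: at line 5 remove [sjg] add [gatv,egabg] -> 12 lines: vnpf jfc pjdu ankn hlcp gatv egabg lit dgf npo crejg ybhuv
Hunk 5: at line 9 remove [npo,crejg] add [jybhm,kzk] -> 12 lines: vnpf jfc pjdu ankn hlcp gatv egabg lit dgf jybhm kzk ybhuv

Answer: vnpf
jfc
pjdu
ankn
hlcp
gatv
egabg
lit
dgf
jybhm
kzk
ybhuv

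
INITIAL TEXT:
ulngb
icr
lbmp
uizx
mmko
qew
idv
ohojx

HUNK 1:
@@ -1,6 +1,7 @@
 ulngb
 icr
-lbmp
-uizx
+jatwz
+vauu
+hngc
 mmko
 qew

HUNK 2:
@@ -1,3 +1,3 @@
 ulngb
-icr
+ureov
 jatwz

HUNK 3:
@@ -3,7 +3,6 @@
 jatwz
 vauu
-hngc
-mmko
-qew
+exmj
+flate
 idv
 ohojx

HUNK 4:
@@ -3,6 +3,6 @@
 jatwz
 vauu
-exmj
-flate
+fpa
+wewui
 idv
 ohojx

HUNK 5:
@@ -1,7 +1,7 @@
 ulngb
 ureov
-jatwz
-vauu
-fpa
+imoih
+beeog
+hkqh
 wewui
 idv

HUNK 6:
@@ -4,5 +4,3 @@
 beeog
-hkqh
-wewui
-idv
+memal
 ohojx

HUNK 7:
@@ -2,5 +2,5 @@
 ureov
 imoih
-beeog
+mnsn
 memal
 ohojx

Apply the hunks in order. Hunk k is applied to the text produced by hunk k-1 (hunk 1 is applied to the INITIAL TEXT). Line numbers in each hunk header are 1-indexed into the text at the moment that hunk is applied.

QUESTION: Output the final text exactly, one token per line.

Answer: ulngb
ureov
imoih
mnsn
memal
ohojx

Derivation:
Hunk 1: at line 1 remove [lbmp,uizx] add [jatwz,vauu,hngc] -> 9 lines: ulngb icr jatwz vauu hngc mmko qew idv ohojx
Hunk 2: at line 1 remove [icr] add [ureov] -> 9 lines: ulngb ureov jatwz vauu hngc mmko qew idv ohojx
Hunk 3: at line 3 remove [hngc,mmko,qew] add [exmj,flate] -> 8 lines: ulngb ureov jatwz vauu exmj flate idv ohojx
Hunk 4: at line 3 remove [exmj,flate] add [fpa,wewui] -> 8 lines: ulngb ureov jatwz vauu fpa wewui idv ohojx
Hunk 5: at line 1 remove [jatwz,vauu,fpa] add [imoih,beeog,hkqh] -> 8 lines: ulngb ureov imoih beeog hkqh wewui idv ohojx
Hunk 6: at line 4 remove [hkqh,wewui,idv] add [memal] -> 6 lines: ulngb ureov imoih beeog memal ohojx
Hunk 7: at line 2 remove [beeog] add [mnsn] -> 6 lines: ulngb ureov imoih mnsn memal ohojx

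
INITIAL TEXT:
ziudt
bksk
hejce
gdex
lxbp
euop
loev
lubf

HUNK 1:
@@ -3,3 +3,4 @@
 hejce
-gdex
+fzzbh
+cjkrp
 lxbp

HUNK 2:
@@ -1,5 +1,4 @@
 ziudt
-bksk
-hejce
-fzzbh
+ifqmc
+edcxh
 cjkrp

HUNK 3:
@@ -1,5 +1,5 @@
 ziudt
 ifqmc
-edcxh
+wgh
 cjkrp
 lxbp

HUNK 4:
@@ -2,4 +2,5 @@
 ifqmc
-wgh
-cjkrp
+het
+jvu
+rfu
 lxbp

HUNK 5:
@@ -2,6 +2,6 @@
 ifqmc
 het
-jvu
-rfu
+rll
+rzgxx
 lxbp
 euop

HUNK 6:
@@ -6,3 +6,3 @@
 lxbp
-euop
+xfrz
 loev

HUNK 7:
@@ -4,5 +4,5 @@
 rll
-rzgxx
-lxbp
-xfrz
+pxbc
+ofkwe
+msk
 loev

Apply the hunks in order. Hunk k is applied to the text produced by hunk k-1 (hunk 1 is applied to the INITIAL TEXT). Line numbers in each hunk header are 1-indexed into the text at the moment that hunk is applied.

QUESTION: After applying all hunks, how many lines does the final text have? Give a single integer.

Hunk 1: at line 3 remove [gdex] add [fzzbh,cjkrp] -> 9 lines: ziudt bksk hejce fzzbh cjkrp lxbp euop loev lubf
Hunk 2: at line 1 remove [bksk,hejce,fzzbh] add [ifqmc,edcxh] -> 8 lines: ziudt ifqmc edcxh cjkrp lxbp euop loev lubf
Hunk 3: at line 1 remove [edcxh] add [wgh] -> 8 lines: ziudt ifqmc wgh cjkrp lxbp euop loev lubf
Hunk 4: at line 2 remove [wgh,cjkrp] add [het,jvu,rfu] -> 9 lines: ziudt ifqmc het jvu rfu lxbp euop loev lubf
Hunk 5: at line 2 remove [jvu,rfu] add [rll,rzgxx] -> 9 lines: ziudt ifqmc het rll rzgxx lxbp euop loev lubf
Hunk 6: at line 6 remove [euop] add [xfrz] -> 9 lines: ziudt ifqmc het rll rzgxx lxbp xfrz loev lubf
Hunk 7: at line 4 remove [rzgxx,lxbp,xfrz] add [pxbc,ofkwe,msk] -> 9 lines: ziudt ifqmc het rll pxbc ofkwe msk loev lubf
Final line count: 9

Answer: 9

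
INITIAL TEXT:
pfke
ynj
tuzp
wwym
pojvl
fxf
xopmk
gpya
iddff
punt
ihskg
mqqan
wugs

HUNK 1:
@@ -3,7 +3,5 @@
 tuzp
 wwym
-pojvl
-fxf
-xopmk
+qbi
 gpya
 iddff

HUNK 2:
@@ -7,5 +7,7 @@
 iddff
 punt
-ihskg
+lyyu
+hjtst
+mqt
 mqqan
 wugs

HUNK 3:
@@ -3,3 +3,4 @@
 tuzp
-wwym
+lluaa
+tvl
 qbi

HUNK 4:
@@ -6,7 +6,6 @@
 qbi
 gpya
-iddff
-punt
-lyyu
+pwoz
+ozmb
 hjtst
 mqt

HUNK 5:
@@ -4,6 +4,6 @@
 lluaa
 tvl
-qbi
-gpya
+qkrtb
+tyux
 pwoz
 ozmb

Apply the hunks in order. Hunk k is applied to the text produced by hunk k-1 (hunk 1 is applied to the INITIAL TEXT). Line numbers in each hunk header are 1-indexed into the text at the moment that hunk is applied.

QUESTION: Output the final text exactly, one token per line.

Hunk 1: at line 3 remove [pojvl,fxf,xopmk] add [qbi] -> 11 lines: pfke ynj tuzp wwym qbi gpya iddff punt ihskg mqqan wugs
Hunk 2: at line 7 remove [ihskg] add [lyyu,hjtst,mqt] -> 13 lines: pfke ynj tuzp wwym qbi gpya iddff punt lyyu hjtst mqt mqqan wugs
Hunk 3: at line 3 remove [wwym] add [lluaa,tvl] -> 14 lines: pfke ynj tuzp lluaa tvl qbi gpya iddff punt lyyu hjtst mqt mqqan wugs
Hunk 4: at line 6 remove [iddff,punt,lyyu] add [pwoz,ozmb] -> 13 lines: pfke ynj tuzp lluaa tvl qbi gpya pwoz ozmb hjtst mqt mqqan wugs
Hunk 5: at line 4 remove [qbi,gpya] add [qkrtb,tyux] -> 13 lines: pfke ynj tuzp lluaa tvl qkrtb tyux pwoz ozmb hjtst mqt mqqan wugs

Answer: pfke
ynj
tuzp
lluaa
tvl
qkrtb
tyux
pwoz
ozmb
hjtst
mqt
mqqan
wugs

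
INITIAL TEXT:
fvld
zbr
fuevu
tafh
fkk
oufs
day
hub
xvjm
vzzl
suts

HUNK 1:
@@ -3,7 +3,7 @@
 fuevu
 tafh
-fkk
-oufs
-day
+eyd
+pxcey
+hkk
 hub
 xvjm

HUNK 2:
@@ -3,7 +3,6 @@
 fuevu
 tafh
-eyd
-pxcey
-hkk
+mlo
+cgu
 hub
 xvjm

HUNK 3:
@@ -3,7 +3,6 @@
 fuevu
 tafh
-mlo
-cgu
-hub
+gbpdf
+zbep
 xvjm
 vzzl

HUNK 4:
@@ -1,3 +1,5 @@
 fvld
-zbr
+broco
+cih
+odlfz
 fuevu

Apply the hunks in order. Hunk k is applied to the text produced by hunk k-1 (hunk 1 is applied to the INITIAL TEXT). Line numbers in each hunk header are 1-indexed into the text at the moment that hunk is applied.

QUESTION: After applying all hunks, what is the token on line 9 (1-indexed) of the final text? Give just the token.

Hunk 1: at line 3 remove [fkk,oufs,day] add [eyd,pxcey,hkk] -> 11 lines: fvld zbr fuevu tafh eyd pxcey hkk hub xvjm vzzl suts
Hunk 2: at line 3 remove [eyd,pxcey,hkk] add [mlo,cgu] -> 10 lines: fvld zbr fuevu tafh mlo cgu hub xvjm vzzl suts
Hunk 3: at line 3 remove [mlo,cgu,hub] add [gbpdf,zbep] -> 9 lines: fvld zbr fuevu tafh gbpdf zbep xvjm vzzl suts
Hunk 4: at line 1 remove [zbr] add [broco,cih,odlfz] -> 11 lines: fvld broco cih odlfz fuevu tafh gbpdf zbep xvjm vzzl suts
Final line 9: xvjm

Answer: xvjm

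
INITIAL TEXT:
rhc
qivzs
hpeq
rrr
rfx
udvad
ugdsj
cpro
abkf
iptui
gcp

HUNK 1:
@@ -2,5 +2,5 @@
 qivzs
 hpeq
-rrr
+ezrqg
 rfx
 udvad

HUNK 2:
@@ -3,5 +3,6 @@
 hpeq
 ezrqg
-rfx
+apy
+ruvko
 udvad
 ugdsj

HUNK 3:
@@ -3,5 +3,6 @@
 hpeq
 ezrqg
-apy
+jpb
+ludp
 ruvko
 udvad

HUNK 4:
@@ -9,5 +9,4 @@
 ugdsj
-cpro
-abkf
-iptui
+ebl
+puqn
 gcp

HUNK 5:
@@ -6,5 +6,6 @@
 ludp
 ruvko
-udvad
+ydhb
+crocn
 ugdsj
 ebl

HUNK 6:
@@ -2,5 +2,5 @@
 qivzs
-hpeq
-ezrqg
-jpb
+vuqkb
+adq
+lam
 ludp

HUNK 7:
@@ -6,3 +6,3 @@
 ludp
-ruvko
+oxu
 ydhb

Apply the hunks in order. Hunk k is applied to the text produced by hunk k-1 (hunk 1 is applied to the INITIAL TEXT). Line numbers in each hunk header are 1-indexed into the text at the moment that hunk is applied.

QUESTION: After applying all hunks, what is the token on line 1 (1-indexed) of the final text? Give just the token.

Hunk 1: at line 2 remove [rrr] add [ezrqg] -> 11 lines: rhc qivzs hpeq ezrqg rfx udvad ugdsj cpro abkf iptui gcp
Hunk 2: at line 3 remove [rfx] add [apy,ruvko] -> 12 lines: rhc qivzs hpeq ezrqg apy ruvko udvad ugdsj cpro abkf iptui gcp
Hunk 3: at line 3 remove [apy] add [jpb,ludp] -> 13 lines: rhc qivzs hpeq ezrqg jpb ludp ruvko udvad ugdsj cpro abkf iptui gcp
Hunk 4: at line 9 remove [cpro,abkf,iptui] add [ebl,puqn] -> 12 lines: rhc qivzs hpeq ezrqg jpb ludp ruvko udvad ugdsj ebl puqn gcp
Hunk 5: at line 6 remove [udvad] add [ydhb,crocn] -> 13 lines: rhc qivzs hpeq ezrqg jpb ludp ruvko ydhb crocn ugdsj ebl puqn gcp
Hunk 6: at line 2 remove [hpeq,ezrqg,jpb] add [vuqkb,adq,lam] -> 13 lines: rhc qivzs vuqkb adq lam ludp ruvko ydhb crocn ugdsj ebl puqn gcp
Hunk 7: at line 6 remove [ruvko] add [oxu] -> 13 lines: rhc qivzs vuqkb adq lam ludp oxu ydhb crocn ugdsj ebl puqn gcp
Final line 1: rhc

Answer: rhc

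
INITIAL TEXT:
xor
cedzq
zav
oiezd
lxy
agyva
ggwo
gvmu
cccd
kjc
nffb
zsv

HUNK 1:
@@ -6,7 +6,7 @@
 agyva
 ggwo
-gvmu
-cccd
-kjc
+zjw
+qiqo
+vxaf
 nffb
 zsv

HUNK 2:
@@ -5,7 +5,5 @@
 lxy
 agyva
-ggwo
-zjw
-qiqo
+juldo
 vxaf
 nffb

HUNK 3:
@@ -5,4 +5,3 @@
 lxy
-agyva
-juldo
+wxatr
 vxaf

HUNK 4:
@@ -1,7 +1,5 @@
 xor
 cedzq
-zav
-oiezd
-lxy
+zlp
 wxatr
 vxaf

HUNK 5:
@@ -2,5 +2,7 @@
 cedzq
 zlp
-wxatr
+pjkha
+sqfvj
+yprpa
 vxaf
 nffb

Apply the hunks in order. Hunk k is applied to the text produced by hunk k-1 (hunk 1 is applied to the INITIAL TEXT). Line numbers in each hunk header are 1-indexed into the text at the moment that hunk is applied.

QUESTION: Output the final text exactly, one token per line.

Answer: xor
cedzq
zlp
pjkha
sqfvj
yprpa
vxaf
nffb
zsv

Derivation:
Hunk 1: at line 6 remove [gvmu,cccd,kjc] add [zjw,qiqo,vxaf] -> 12 lines: xor cedzq zav oiezd lxy agyva ggwo zjw qiqo vxaf nffb zsv
Hunk 2: at line 5 remove [ggwo,zjw,qiqo] add [juldo] -> 10 lines: xor cedzq zav oiezd lxy agyva juldo vxaf nffb zsv
Hunk 3: at line 5 remove [agyva,juldo] add [wxatr] -> 9 lines: xor cedzq zav oiezd lxy wxatr vxaf nffb zsv
Hunk 4: at line 1 remove [zav,oiezd,lxy] add [zlp] -> 7 lines: xor cedzq zlp wxatr vxaf nffb zsv
Hunk 5: at line 2 remove [wxatr] add [pjkha,sqfvj,yprpa] -> 9 lines: xor cedzq zlp pjkha sqfvj yprpa vxaf nffb zsv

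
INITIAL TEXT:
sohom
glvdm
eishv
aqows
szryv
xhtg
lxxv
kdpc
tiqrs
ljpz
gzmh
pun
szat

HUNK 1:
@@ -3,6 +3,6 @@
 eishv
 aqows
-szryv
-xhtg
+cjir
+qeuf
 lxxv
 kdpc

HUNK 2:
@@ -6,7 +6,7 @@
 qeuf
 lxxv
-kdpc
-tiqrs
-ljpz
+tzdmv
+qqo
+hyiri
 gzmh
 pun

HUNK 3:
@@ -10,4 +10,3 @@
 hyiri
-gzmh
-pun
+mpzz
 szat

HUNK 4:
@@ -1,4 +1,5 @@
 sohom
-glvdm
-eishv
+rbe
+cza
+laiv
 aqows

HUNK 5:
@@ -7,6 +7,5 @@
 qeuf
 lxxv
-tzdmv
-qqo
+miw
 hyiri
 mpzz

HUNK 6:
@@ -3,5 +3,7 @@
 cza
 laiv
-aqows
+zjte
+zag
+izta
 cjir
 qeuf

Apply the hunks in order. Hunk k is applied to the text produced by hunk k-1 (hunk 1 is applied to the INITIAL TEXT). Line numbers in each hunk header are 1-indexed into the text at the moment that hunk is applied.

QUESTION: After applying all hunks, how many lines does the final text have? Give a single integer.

Hunk 1: at line 3 remove [szryv,xhtg] add [cjir,qeuf] -> 13 lines: sohom glvdm eishv aqows cjir qeuf lxxv kdpc tiqrs ljpz gzmh pun szat
Hunk 2: at line 6 remove [kdpc,tiqrs,ljpz] add [tzdmv,qqo,hyiri] -> 13 lines: sohom glvdm eishv aqows cjir qeuf lxxv tzdmv qqo hyiri gzmh pun szat
Hunk 3: at line 10 remove [gzmh,pun] add [mpzz] -> 12 lines: sohom glvdm eishv aqows cjir qeuf lxxv tzdmv qqo hyiri mpzz szat
Hunk 4: at line 1 remove [glvdm,eishv] add [rbe,cza,laiv] -> 13 lines: sohom rbe cza laiv aqows cjir qeuf lxxv tzdmv qqo hyiri mpzz szat
Hunk 5: at line 7 remove [tzdmv,qqo] add [miw] -> 12 lines: sohom rbe cza laiv aqows cjir qeuf lxxv miw hyiri mpzz szat
Hunk 6: at line 3 remove [aqows] add [zjte,zag,izta] -> 14 lines: sohom rbe cza laiv zjte zag izta cjir qeuf lxxv miw hyiri mpzz szat
Final line count: 14

Answer: 14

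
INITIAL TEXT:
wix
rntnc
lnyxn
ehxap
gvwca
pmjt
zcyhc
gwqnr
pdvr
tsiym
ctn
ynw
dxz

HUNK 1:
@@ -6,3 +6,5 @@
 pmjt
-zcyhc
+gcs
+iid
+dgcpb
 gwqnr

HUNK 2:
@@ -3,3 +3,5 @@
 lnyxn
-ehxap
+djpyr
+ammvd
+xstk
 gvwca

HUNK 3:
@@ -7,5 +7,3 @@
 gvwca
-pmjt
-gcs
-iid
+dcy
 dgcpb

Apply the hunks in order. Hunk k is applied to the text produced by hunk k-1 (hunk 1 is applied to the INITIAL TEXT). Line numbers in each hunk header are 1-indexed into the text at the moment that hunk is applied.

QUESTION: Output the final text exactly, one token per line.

Hunk 1: at line 6 remove [zcyhc] add [gcs,iid,dgcpb] -> 15 lines: wix rntnc lnyxn ehxap gvwca pmjt gcs iid dgcpb gwqnr pdvr tsiym ctn ynw dxz
Hunk 2: at line 3 remove [ehxap] add [djpyr,ammvd,xstk] -> 17 lines: wix rntnc lnyxn djpyr ammvd xstk gvwca pmjt gcs iid dgcpb gwqnr pdvr tsiym ctn ynw dxz
Hunk 3: at line 7 remove [pmjt,gcs,iid] add [dcy] -> 15 lines: wix rntnc lnyxn djpyr ammvd xstk gvwca dcy dgcpb gwqnr pdvr tsiym ctn ynw dxz

Answer: wix
rntnc
lnyxn
djpyr
ammvd
xstk
gvwca
dcy
dgcpb
gwqnr
pdvr
tsiym
ctn
ynw
dxz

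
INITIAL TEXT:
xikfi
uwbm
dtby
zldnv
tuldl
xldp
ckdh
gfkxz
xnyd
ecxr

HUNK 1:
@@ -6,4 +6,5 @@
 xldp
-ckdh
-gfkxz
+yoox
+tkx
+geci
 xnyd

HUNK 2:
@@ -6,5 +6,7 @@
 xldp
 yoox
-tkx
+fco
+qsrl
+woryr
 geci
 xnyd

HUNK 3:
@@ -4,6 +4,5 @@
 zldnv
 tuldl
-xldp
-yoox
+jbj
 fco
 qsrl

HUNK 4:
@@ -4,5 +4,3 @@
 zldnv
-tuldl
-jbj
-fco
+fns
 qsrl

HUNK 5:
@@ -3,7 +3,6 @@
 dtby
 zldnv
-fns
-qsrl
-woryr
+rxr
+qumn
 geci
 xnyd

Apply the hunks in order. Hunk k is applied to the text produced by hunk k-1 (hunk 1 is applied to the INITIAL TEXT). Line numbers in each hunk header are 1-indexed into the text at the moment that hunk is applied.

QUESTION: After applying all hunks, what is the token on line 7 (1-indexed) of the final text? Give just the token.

Answer: geci

Derivation:
Hunk 1: at line 6 remove [ckdh,gfkxz] add [yoox,tkx,geci] -> 11 lines: xikfi uwbm dtby zldnv tuldl xldp yoox tkx geci xnyd ecxr
Hunk 2: at line 6 remove [tkx] add [fco,qsrl,woryr] -> 13 lines: xikfi uwbm dtby zldnv tuldl xldp yoox fco qsrl woryr geci xnyd ecxr
Hunk 3: at line 4 remove [xldp,yoox] add [jbj] -> 12 lines: xikfi uwbm dtby zldnv tuldl jbj fco qsrl woryr geci xnyd ecxr
Hunk 4: at line 4 remove [tuldl,jbj,fco] add [fns] -> 10 lines: xikfi uwbm dtby zldnv fns qsrl woryr geci xnyd ecxr
Hunk 5: at line 3 remove [fns,qsrl,woryr] add [rxr,qumn] -> 9 lines: xikfi uwbm dtby zldnv rxr qumn geci xnyd ecxr
Final line 7: geci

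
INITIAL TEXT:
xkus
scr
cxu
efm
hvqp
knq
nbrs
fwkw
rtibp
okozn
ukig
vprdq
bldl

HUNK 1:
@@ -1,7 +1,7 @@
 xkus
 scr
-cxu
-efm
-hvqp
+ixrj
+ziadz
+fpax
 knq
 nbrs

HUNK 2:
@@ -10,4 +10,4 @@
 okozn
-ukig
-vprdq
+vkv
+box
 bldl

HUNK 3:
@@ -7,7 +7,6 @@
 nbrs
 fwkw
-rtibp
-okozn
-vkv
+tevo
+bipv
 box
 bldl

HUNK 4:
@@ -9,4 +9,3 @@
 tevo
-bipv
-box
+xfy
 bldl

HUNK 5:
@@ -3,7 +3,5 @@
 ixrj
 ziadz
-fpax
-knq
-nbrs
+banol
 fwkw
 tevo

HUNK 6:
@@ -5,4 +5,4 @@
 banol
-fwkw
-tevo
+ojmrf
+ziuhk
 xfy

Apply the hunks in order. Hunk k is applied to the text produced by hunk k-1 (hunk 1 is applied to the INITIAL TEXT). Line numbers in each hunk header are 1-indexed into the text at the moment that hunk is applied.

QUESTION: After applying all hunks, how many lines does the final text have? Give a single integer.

Hunk 1: at line 1 remove [cxu,efm,hvqp] add [ixrj,ziadz,fpax] -> 13 lines: xkus scr ixrj ziadz fpax knq nbrs fwkw rtibp okozn ukig vprdq bldl
Hunk 2: at line 10 remove [ukig,vprdq] add [vkv,box] -> 13 lines: xkus scr ixrj ziadz fpax knq nbrs fwkw rtibp okozn vkv box bldl
Hunk 3: at line 7 remove [rtibp,okozn,vkv] add [tevo,bipv] -> 12 lines: xkus scr ixrj ziadz fpax knq nbrs fwkw tevo bipv box bldl
Hunk 4: at line 9 remove [bipv,box] add [xfy] -> 11 lines: xkus scr ixrj ziadz fpax knq nbrs fwkw tevo xfy bldl
Hunk 5: at line 3 remove [fpax,knq,nbrs] add [banol] -> 9 lines: xkus scr ixrj ziadz banol fwkw tevo xfy bldl
Hunk 6: at line 5 remove [fwkw,tevo] add [ojmrf,ziuhk] -> 9 lines: xkus scr ixrj ziadz banol ojmrf ziuhk xfy bldl
Final line count: 9

Answer: 9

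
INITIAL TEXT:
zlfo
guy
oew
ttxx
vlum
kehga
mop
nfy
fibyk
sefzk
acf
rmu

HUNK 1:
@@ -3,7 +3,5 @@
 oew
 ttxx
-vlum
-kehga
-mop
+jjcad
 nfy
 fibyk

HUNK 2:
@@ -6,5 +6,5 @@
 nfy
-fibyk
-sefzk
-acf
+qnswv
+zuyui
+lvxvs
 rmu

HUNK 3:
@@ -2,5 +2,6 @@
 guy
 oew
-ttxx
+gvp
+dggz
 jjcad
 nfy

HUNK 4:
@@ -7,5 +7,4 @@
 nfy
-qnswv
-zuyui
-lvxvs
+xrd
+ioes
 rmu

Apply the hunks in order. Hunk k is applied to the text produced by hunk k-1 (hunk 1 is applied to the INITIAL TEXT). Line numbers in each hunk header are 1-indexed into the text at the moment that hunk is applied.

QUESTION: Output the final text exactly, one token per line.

Hunk 1: at line 3 remove [vlum,kehga,mop] add [jjcad] -> 10 lines: zlfo guy oew ttxx jjcad nfy fibyk sefzk acf rmu
Hunk 2: at line 6 remove [fibyk,sefzk,acf] add [qnswv,zuyui,lvxvs] -> 10 lines: zlfo guy oew ttxx jjcad nfy qnswv zuyui lvxvs rmu
Hunk 3: at line 2 remove [ttxx] add [gvp,dggz] -> 11 lines: zlfo guy oew gvp dggz jjcad nfy qnswv zuyui lvxvs rmu
Hunk 4: at line 7 remove [qnswv,zuyui,lvxvs] add [xrd,ioes] -> 10 lines: zlfo guy oew gvp dggz jjcad nfy xrd ioes rmu

Answer: zlfo
guy
oew
gvp
dggz
jjcad
nfy
xrd
ioes
rmu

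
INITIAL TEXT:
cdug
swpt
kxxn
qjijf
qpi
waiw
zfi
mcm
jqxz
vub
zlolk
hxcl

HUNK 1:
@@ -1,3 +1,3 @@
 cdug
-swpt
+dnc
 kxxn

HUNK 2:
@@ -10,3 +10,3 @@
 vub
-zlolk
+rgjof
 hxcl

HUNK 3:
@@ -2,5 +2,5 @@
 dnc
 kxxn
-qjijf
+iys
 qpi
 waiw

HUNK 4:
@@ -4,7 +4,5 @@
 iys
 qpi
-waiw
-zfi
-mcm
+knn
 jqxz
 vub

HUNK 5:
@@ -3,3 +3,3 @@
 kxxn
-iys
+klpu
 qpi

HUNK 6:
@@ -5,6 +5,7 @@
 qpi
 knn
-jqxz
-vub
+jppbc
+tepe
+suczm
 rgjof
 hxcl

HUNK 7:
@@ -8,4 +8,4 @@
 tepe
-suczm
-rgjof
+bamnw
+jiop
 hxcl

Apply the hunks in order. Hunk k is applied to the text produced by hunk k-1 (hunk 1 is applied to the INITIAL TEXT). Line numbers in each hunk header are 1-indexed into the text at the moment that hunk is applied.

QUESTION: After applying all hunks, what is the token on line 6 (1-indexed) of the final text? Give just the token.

Hunk 1: at line 1 remove [swpt] add [dnc] -> 12 lines: cdug dnc kxxn qjijf qpi waiw zfi mcm jqxz vub zlolk hxcl
Hunk 2: at line 10 remove [zlolk] add [rgjof] -> 12 lines: cdug dnc kxxn qjijf qpi waiw zfi mcm jqxz vub rgjof hxcl
Hunk 3: at line 2 remove [qjijf] add [iys] -> 12 lines: cdug dnc kxxn iys qpi waiw zfi mcm jqxz vub rgjof hxcl
Hunk 4: at line 4 remove [waiw,zfi,mcm] add [knn] -> 10 lines: cdug dnc kxxn iys qpi knn jqxz vub rgjof hxcl
Hunk 5: at line 3 remove [iys] add [klpu] -> 10 lines: cdug dnc kxxn klpu qpi knn jqxz vub rgjof hxcl
Hunk 6: at line 5 remove [jqxz,vub] add [jppbc,tepe,suczm] -> 11 lines: cdug dnc kxxn klpu qpi knn jppbc tepe suczm rgjof hxcl
Hunk 7: at line 8 remove [suczm,rgjof] add [bamnw,jiop] -> 11 lines: cdug dnc kxxn klpu qpi knn jppbc tepe bamnw jiop hxcl
Final line 6: knn

Answer: knn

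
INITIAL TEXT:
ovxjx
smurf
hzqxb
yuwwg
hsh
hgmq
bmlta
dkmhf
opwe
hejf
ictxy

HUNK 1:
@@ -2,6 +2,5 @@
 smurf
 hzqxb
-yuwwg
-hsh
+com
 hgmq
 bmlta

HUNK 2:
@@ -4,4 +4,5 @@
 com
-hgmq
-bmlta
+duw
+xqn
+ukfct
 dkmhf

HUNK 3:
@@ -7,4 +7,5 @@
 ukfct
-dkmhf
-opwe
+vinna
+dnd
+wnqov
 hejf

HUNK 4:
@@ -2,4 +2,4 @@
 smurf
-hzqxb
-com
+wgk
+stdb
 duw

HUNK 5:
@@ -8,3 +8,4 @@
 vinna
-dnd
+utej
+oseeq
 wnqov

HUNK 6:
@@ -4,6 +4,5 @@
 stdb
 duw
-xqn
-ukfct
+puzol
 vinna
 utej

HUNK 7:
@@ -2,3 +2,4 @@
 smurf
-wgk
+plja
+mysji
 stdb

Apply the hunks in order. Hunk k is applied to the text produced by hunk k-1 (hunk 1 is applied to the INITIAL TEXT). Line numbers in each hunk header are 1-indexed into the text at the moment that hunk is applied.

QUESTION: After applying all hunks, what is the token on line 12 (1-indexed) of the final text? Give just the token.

Answer: hejf

Derivation:
Hunk 1: at line 2 remove [yuwwg,hsh] add [com] -> 10 lines: ovxjx smurf hzqxb com hgmq bmlta dkmhf opwe hejf ictxy
Hunk 2: at line 4 remove [hgmq,bmlta] add [duw,xqn,ukfct] -> 11 lines: ovxjx smurf hzqxb com duw xqn ukfct dkmhf opwe hejf ictxy
Hunk 3: at line 7 remove [dkmhf,opwe] add [vinna,dnd,wnqov] -> 12 lines: ovxjx smurf hzqxb com duw xqn ukfct vinna dnd wnqov hejf ictxy
Hunk 4: at line 2 remove [hzqxb,com] add [wgk,stdb] -> 12 lines: ovxjx smurf wgk stdb duw xqn ukfct vinna dnd wnqov hejf ictxy
Hunk 5: at line 8 remove [dnd] add [utej,oseeq] -> 13 lines: ovxjx smurf wgk stdb duw xqn ukfct vinna utej oseeq wnqov hejf ictxy
Hunk 6: at line 4 remove [xqn,ukfct] add [puzol] -> 12 lines: ovxjx smurf wgk stdb duw puzol vinna utej oseeq wnqov hejf ictxy
Hunk 7: at line 2 remove [wgk] add [plja,mysji] -> 13 lines: ovxjx smurf plja mysji stdb duw puzol vinna utej oseeq wnqov hejf ictxy
Final line 12: hejf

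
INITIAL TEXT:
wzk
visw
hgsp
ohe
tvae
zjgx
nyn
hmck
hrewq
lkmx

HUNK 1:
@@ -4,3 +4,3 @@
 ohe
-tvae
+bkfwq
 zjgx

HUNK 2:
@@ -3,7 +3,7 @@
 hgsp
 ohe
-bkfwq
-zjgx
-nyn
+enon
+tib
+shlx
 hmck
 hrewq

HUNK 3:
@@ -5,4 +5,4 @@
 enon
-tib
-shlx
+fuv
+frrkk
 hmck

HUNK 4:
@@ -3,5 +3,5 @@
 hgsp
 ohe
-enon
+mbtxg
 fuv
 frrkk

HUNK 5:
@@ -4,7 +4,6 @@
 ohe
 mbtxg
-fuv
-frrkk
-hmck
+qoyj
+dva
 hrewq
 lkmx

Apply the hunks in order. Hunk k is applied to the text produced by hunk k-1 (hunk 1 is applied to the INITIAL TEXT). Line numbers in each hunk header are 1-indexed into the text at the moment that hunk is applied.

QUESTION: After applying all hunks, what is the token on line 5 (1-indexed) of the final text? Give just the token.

Answer: mbtxg

Derivation:
Hunk 1: at line 4 remove [tvae] add [bkfwq] -> 10 lines: wzk visw hgsp ohe bkfwq zjgx nyn hmck hrewq lkmx
Hunk 2: at line 3 remove [bkfwq,zjgx,nyn] add [enon,tib,shlx] -> 10 lines: wzk visw hgsp ohe enon tib shlx hmck hrewq lkmx
Hunk 3: at line 5 remove [tib,shlx] add [fuv,frrkk] -> 10 lines: wzk visw hgsp ohe enon fuv frrkk hmck hrewq lkmx
Hunk 4: at line 3 remove [enon] add [mbtxg] -> 10 lines: wzk visw hgsp ohe mbtxg fuv frrkk hmck hrewq lkmx
Hunk 5: at line 4 remove [fuv,frrkk,hmck] add [qoyj,dva] -> 9 lines: wzk visw hgsp ohe mbtxg qoyj dva hrewq lkmx
Final line 5: mbtxg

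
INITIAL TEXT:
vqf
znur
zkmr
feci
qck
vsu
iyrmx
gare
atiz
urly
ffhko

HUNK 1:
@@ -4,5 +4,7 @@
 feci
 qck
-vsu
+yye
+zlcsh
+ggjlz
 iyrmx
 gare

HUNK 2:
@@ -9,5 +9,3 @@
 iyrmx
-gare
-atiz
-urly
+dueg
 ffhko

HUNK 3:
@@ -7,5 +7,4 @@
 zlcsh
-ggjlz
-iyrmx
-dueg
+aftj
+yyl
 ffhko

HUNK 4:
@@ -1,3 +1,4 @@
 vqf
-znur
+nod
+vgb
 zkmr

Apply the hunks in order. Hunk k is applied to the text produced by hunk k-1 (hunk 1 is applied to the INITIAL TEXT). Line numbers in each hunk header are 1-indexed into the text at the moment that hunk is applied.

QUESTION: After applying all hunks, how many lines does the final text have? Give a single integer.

Hunk 1: at line 4 remove [vsu] add [yye,zlcsh,ggjlz] -> 13 lines: vqf znur zkmr feci qck yye zlcsh ggjlz iyrmx gare atiz urly ffhko
Hunk 2: at line 9 remove [gare,atiz,urly] add [dueg] -> 11 lines: vqf znur zkmr feci qck yye zlcsh ggjlz iyrmx dueg ffhko
Hunk 3: at line 7 remove [ggjlz,iyrmx,dueg] add [aftj,yyl] -> 10 lines: vqf znur zkmr feci qck yye zlcsh aftj yyl ffhko
Hunk 4: at line 1 remove [znur] add [nod,vgb] -> 11 lines: vqf nod vgb zkmr feci qck yye zlcsh aftj yyl ffhko
Final line count: 11

Answer: 11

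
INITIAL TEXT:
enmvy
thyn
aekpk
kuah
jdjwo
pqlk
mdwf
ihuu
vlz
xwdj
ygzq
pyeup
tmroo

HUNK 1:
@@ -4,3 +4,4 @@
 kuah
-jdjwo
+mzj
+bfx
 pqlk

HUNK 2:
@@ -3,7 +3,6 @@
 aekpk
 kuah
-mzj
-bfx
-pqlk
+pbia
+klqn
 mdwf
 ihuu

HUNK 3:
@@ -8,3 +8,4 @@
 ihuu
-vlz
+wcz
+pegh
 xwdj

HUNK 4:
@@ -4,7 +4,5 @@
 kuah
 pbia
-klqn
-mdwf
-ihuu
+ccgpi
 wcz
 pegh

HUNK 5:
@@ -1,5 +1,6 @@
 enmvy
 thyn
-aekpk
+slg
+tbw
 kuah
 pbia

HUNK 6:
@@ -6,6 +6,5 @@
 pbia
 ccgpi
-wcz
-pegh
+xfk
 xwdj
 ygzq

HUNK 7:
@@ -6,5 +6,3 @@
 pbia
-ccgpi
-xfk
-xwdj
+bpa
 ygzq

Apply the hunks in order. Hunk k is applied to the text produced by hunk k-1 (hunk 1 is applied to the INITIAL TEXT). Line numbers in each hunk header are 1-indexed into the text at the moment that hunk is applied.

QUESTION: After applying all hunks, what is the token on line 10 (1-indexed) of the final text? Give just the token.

Hunk 1: at line 4 remove [jdjwo] add [mzj,bfx] -> 14 lines: enmvy thyn aekpk kuah mzj bfx pqlk mdwf ihuu vlz xwdj ygzq pyeup tmroo
Hunk 2: at line 3 remove [mzj,bfx,pqlk] add [pbia,klqn] -> 13 lines: enmvy thyn aekpk kuah pbia klqn mdwf ihuu vlz xwdj ygzq pyeup tmroo
Hunk 3: at line 8 remove [vlz] add [wcz,pegh] -> 14 lines: enmvy thyn aekpk kuah pbia klqn mdwf ihuu wcz pegh xwdj ygzq pyeup tmroo
Hunk 4: at line 4 remove [klqn,mdwf,ihuu] add [ccgpi] -> 12 lines: enmvy thyn aekpk kuah pbia ccgpi wcz pegh xwdj ygzq pyeup tmroo
Hunk 5: at line 1 remove [aekpk] add [slg,tbw] -> 13 lines: enmvy thyn slg tbw kuah pbia ccgpi wcz pegh xwdj ygzq pyeup tmroo
Hunk 6: at line 6 remove [wcz,pegh] add [xfk] -> 12 lines: enmvy thyn slg tbw kuah pbia ccgpi xfk xwdj ygzq pyeup tmroo
Hunk 7: at line 6 remove [ccgpi,xfk,xwdj] add [bpa] -> 10 lines: enmvy thyn slg tbw kuah pbia bpa ygzq pyeup tmroo
Final line 10: tmroo

Answer: tmroo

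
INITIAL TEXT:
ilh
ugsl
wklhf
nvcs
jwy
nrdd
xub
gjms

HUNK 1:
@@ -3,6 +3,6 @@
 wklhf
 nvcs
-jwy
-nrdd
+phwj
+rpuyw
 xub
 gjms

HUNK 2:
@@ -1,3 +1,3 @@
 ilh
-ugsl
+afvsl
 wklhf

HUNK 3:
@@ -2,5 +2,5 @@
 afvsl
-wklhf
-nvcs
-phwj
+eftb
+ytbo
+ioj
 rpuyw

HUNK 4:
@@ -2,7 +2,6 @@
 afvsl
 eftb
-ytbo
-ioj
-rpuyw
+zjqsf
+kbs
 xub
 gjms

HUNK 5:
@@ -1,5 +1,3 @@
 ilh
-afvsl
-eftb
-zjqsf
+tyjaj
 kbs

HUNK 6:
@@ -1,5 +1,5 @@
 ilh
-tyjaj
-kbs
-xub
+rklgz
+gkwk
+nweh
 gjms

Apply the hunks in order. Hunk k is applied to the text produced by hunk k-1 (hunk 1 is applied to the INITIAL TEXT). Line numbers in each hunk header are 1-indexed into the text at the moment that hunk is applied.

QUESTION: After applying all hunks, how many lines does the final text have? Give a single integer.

Answer: 5

Derivation:
Hunk 1: at line 3 remove [jwy,nrdd] add [phwj,rpuyw] -> 8 lines: ilh ugsl wklhf nvcs phwj rpuyw xub gjms
Hunk 2: at line 1 remove [ugsl] add [afvsl] -> 8 lines: ilh afvsl wklhf nvcs phwj rpuyw xub gjms
Hunk 3: at line 2 remove [wklhf,nvcs,phwj] add [eftb,ytbo,ioj] -> 8 lines: ilh afvsl eftb ytbo ioj rpuyw xub gjms
Hunk 4: at line 2 remove [ytbo,ioj,rpuyw] add [zjqsf,kbs] -> 7 lines: ilh afvsl eftb zjqsf kbs xub gjms
Hunk 5: at line 1 remove [afvsl,eftb,zjqsf] add [tyjaj] -> 5 lines: ilh tyjaj kbs xub gjms
Hunk 6: at line 1 remove [tyjaj,kbs,xub] add [rklgz,gkwk,nweh] -> 5 lines: ilh rklgz gkwk nweh gjms
Final line count: 5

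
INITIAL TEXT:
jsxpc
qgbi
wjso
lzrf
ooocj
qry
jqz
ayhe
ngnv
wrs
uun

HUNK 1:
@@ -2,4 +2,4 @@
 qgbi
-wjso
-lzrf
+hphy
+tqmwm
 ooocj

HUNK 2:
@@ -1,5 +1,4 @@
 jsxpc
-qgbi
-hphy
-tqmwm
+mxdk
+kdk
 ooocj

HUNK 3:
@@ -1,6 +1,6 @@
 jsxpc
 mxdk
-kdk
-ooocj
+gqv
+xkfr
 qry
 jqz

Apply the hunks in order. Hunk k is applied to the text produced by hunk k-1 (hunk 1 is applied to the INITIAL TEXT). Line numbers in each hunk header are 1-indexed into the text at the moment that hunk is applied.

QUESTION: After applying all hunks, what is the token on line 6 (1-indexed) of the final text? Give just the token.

Hunk 1: at line 2 remove [wjso,lzrf] add [hphy,tqmwm] -> 11 lines: jsxpc qgbi hphy tqmwm ooocj qry jqz ayhe ngnv wrs uun
Hunk 2: at line 1 remove [qgbi,hphy,tqmwm] add [mxdk,kdk] -> 10 lines: jsxpc mxdk kdk ooocj qry jqz ayhe ngnv wrs uun
Hunk 3: at line 1 remove [kdk,ooocj] add [gqv,xkfr] -> 10 lines: jsxpc mxdk gqv xkfr qry jqz ayhe ngnv wrs uun
Final line 6: jqz

Answer: jqz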